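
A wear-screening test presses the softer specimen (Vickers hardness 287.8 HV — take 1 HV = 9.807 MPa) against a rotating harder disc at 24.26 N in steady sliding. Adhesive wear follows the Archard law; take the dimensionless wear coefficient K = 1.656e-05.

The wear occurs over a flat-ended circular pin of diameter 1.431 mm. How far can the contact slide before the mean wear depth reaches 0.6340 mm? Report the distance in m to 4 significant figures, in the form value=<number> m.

value=7164 m

Intermediates are printed rounded. The algebra holds full precision, and rounded just once to four significant digits.
Hardness H = 287.8 HV × 9.807 MPa/HV = 2822 MPa = 2.822e+09 Pa.
Pin diameter d = 1.431 mm = 0.001431 m. Contact area A = π·d²/4 = π·(0.001431 m)²/4 = 1.608e-06 m².
Depth limit h_lim = 0.6340 mm = 6.340e-04 m.
Restated in SI base units: W = 24.26 N, H = 2.822e+09 Pa, K = 1.656e-05.
Permissible volume V_lim = h_lim·A = 6.340e-04 · 1.608e-06 = 1.020e-09 m³.
So the life L = V_lim·H/(K·W) = 1.020e-09 · 2.822e+09 / (1.656e-05 · 24.26) = 7164 m.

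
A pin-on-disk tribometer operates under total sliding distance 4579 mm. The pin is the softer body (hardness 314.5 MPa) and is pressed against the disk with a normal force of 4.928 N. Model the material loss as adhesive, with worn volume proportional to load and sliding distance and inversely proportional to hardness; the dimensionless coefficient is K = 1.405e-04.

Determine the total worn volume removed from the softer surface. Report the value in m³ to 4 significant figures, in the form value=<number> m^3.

Intermediate values are printed rounded. Each operation maintains full precision — one final rounding, at 4 significant figures.
Path length L = 4579 mm = 4.579 m.
Hardness H = 314.5 MPa = 3.145e+08 Pa.
Collected in SI base units: W = 4.928 N, H = 3.145e+08 Pa, K = 1.405e-04.
By Archard's law, V = K·W·L/H = 1.405e-04 · 4.928 · 4.579 / 3.145e+08 = 1.008e-11 m³.

value=1.008e-11 m^3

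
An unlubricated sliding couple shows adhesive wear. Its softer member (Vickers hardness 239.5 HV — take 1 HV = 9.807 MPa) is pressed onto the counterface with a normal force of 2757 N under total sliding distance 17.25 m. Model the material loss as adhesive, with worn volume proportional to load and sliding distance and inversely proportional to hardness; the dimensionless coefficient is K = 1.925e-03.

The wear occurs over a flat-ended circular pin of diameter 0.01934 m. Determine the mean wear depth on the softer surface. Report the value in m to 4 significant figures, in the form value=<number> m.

value=1.327e-04 m

Every step carries exact precision — intermediates appear rounded, and a single final rounding, at four significant figures.
Convert: Hardness H = 239.5 HV × 9.807 MPa/HV = 2349 MPa = 2.349e+09 Pa.
Convert: Contact area A = π·d²/4 = π·(0.01934 m)²/4 = 2.938e-04 m².
In SI base units: W = 2757 N, H = 2.349e+09 Pa, K = 1.925e-03.
Apply Archard: V = K·W·L/H = 1.925e-03 · 2757 · 17.25 / 2.349e+09 = 3.898e-08 m³.
Depth of wear h = V/A = 3.898e-08 / 2.938e-04 = 1.327e-04 m.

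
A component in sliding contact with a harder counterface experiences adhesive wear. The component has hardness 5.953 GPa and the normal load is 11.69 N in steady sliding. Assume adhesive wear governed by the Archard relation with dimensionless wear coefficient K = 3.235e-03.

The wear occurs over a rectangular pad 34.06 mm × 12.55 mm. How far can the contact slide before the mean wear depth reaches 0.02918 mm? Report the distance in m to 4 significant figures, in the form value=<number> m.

Intermediates are shown rounded — each operation maintains full precision. Rounded just once to four significant digits.
Convert: Hardness H = 5.953 GPa = 5.953e+09 Pa.
Convert: Pad sides 34.06 mm × 12.55 mm = 0.03406 m × 0.01255 m. Contact area A = 0.03406 m × 0.01255 m = 4.275e-04 m².
Convert: Depth limit h_lim = 0.02918 mm = 2.918e-05 m.
SI base units throughout: W = 11.69 N, H = 5.953e+09 Pa, K = 3.235e-03.
Volume at the limit: V_lim = h_lim·A = 2.918e-05 · 4.275e-04 = 1.247e-08 m³.
So the life L = V_lim·H/(K·W) = 1.247e-08 · 5.953e+09 / (3.235e-03 · 11.69) = 1963 m.

value=1963 m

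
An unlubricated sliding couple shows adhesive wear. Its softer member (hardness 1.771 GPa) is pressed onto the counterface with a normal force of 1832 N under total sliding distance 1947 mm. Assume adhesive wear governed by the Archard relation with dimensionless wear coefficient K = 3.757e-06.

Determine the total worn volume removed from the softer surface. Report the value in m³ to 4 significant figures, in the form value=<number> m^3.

Intermediate values appear rounded; every step runs at full precision. Rounded just once, at 4 significant figures.
Path length L = 1947 mm = 1.947 m.
Hardness H = 1.771 GPa = 1.771e+09 Pa.
Collected in SI base units: W = 1832 N, H = 1.771e+09 Pa, K = 3.757e-06.
Worn volume V = K·W·L/H = 3.757e-06 · 1832 · 1.947 / 1.771e+09 = 7.567e-12 m³.

value=7.567e-12 m^3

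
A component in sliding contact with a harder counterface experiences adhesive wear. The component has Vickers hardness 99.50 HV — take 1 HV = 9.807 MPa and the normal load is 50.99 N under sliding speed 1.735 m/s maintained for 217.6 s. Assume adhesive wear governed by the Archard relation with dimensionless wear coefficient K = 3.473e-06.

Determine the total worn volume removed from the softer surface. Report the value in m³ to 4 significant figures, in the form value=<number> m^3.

value=6.852e-11 m^3

The intermediates are shown rounded; all working math runs at full precision. Rounded once at the end to four significant figures.
Convert: Total distance L = v·t = 1.735 m/s × 217.6 s = 377.5 m.
Convert: Hardness H = 99.50 HV × 9.807 MPa/HV = 975.8 MPa = 9.758e+08 Pa.
Expressed in SI base units: W = 50.99 N, H = 9.758e+08 Pa, K = 3.473e-06.
The Archard volume V = K·W·L/H = 3.473e-06 · 50.99 · 377.5 / 9.758e+08 = 6.852e-11 m³.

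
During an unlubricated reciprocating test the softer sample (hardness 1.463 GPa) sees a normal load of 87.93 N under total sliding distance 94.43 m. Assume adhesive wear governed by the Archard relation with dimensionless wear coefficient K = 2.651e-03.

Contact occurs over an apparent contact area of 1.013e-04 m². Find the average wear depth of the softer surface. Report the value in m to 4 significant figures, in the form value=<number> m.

value=1.485e-04 m

Each operation runs at exact precision — intermediate values are printed rounded — one last rounding: 4 significant digits.
Convert: Hardness H = 1.463 GPa = 1.463e+09 Pa.
Collected in SI base units: W = 87.93 N, H = 1.463e+09 Pa, K = 2.651e-03.
Archard volume V = K·W·L/H = 2.651e-03 · 87.93 · 94.43 / 1.463e+09 = 1.505e-08 m³.
Mean wear depth h = V/A = 1.505e-08 / 1.013e-04 = 1.485e-04 m.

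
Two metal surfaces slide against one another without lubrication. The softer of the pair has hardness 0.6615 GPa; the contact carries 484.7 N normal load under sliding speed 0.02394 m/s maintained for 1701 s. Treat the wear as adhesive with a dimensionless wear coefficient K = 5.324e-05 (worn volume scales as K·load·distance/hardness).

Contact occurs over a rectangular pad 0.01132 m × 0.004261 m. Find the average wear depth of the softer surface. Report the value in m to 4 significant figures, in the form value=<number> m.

value=3.293e-05 m

Intermediates are displayed rounded, and the algebra carries full precision; a single final rounding: four significant digits.
Total distance L = v·t = 0.02394 m/s × 1701 s = 40.72 m.
Hardness H = 0.6615 GPa = 6.615e+08 Pa.
Contact area A = 0.01132 m × 0.004261 m = 4.823e-05 m².
In SI base units: W = 484.7 N, H = 6.615e+08 Pa, K = 5.324e-05.
Wear volume V = K·W·L/H = 5.324e-05 · 484.7 · 40.72 / 6.615e+08 = 1.589e-09 m³.
Average depth h = V/A = 1.589e-09 / 4.823e-05 = 3.293e-05 m.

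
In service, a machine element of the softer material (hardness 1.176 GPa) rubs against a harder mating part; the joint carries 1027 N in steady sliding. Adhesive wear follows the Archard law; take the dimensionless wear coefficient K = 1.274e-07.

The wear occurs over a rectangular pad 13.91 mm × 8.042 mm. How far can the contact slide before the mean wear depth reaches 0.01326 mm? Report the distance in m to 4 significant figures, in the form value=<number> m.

value=1.333e+04 m

Shown intermediates are rounded; every step runs at exact precision; a single final rounding to four significant figures.
Convert: Hardness H = 1.176 GPa = 1.176e+09 Pa.
Convert: Pad sides 13.91 mm × 8.042 mm = 0.01391 m × 0.008042 m. Contact area A = 0.01391 m × 0.008042 m = 1.119e-04 m².
Convert: Depth limit h_lim = 0.01326 mm = 1.326e-05 m.
In SI base units, W = 1027 N, H = 1.176e+09 Pa, K = 1.274e-07.
Limit volume V_lim = h_lim·A = 1.326e-05 · 1.119e-04 = 1.483e-09 m³.
Inverting, life L = V_lim·H/(K·W) = 1.483e-09 · 1.176e+09 / (1.274e-07 · 1027) = 1.333e+04 m.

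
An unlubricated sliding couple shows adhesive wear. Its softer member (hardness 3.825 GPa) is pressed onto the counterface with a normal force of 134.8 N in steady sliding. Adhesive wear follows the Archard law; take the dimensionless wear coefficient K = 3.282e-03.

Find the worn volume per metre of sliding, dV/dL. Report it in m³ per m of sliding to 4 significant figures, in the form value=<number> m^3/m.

The intermediates are printed rounded. All working math keeps full precision — one last rounding to 4 significant digits.
Convert: Hardness H = 3.825 GPa = 3.825e+09 Pa.
Restated in SI base units: W = 134.8 N, H = 3.825e+09 Pa, K = 3.282e-03.
The wear rate dV/dL = K·W/H (independent of L): 3.282e-03 · 134.8 / 3.825e+09 = 1.157e-10 m³/m.

value=1.157e-10 m^3/m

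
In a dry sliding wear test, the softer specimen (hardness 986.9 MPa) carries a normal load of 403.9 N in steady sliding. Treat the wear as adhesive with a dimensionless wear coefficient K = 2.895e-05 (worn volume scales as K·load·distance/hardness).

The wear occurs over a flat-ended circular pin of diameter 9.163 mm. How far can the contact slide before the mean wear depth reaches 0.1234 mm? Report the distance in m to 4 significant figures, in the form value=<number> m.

value=686.8 m

The intermediates are shown rounded, and each operation maintains full precision. Rounded just once: four significant digits.
Hardness H = 986.9 MPa = 9.869e+08 Pa.
Pin diameter d = 9.163 mm = 0.009163 m. Contact area A = π·d²/4 = π·(0.009163 m)²/4 = 6.594e-05 m².
Depth limit h_lim = 0.1234 mm = 1.234e-04 m.
Working in SI base units: W = 403.9 N, H = 9.869e+08 Pa, K = 2.895e-05.
At the depth limit, V_lim = h_lim·A = 1.234e-04 · 6.594e-05 = 8.137e-09 m³.
Inverting, life L = V_lim·H/(K·W) = 8.137e-09 · 9.869e+08 / (2.895e-05 · 403.9) = 686.8 m.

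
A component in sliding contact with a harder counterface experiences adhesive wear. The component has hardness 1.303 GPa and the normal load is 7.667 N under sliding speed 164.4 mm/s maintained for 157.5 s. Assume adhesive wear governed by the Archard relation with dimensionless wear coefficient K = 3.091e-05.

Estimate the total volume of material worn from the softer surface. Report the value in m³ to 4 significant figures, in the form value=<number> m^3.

value=4.709e-12 m^3

The intermediates appear rounded; the computation maintains full precision. Rounded just once to 4 significant figures.
Convert: Sliding speed v = 164.4 mm/s = 0.1644 m/s. Sliding distance L = v·t = 0.1644 m/s × 157.5 s = 25.89 m.
Convert: Hardness H = 1.303 GPa = 1.303e+09 Pa.
As SI base values: W = 7.667 N, H = 1.303e+09 Pa, K = 3.091e-05.
Archard relation: V = K·W·L/H = 3.091e-05 · 7.667 · 25.89 / 1.303e+09 = 4.709e-12 m³.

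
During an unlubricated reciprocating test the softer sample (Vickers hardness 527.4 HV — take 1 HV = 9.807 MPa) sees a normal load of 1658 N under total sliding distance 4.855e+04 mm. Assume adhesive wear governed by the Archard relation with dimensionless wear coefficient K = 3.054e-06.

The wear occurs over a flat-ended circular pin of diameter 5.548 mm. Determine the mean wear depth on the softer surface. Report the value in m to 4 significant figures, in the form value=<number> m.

value=1.966e-06 m

The intermediates appear rounded. All arithmetic runs at full precision; a single final rounding: four significant figures.
Path length L = 4.855e+04 mm = 48.55 m.
Hardness H = 527.4 HV × 9.807 MPa/HV = 5172 MPa = 5.172e+09 Pa.
Pin diameter d = 5.548 mm = 0.005548 m. Contact area A = π·d²/4 = π·(0.005548 m)²/4 = 2.417e-05 m².
As SI base values: W = 1658 N, H = 5.172e+09 Pa, K = 3.054e-06.
By Archard's law, V = K·W·L/H = 3.054e-06 · 1658 · 48.55 / 5.172e+09 = 4.753e-11 m³.
Depth h = V/A = 4.753e-11 / 2.417e-05 = 1.966e-06 m.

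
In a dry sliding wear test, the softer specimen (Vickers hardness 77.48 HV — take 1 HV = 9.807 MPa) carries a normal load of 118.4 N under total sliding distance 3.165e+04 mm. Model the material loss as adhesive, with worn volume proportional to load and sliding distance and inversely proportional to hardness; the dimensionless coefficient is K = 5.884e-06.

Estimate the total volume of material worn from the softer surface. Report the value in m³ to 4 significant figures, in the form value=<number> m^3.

Intermediate values are printed rounded — the computation carries full precision — one final rounding: four significant digits.
Convert: Path length L = 3.165e+04 mm = 31.65 m.
Convert: Hardness H = 77.48 HV × 9.807 MPa/HV = 759.8 MPa = 7.598e+08 Pa.
Working in SI base units: W = 118.4 N, H = 7.598e+08 Pa, K = 5.884e-06.
By Archard's law, V = K·W·L/H = 5.884e-06 · 118.4 · 31.65 / 7.598e+08 = 2.902e-11 m³.

value=2.902e-11 m^3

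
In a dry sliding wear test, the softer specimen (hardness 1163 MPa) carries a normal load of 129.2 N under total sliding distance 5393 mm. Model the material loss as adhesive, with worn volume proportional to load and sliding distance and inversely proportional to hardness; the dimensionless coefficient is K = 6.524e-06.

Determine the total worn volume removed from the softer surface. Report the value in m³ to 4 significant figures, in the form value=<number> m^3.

value=3.909e-12 m^3

All arithmetic keeps exact precision, and intermediates are displayed rounded; rounded once at the end: 4 significant figures.
Sliding distance L = 5393 mm = 5.393 m.
Hardness H = 1163 MPa = 1.163e+09 Pa.
Expressed in SI base units: W = 129.2 N, H = 1.163e+09 Pa, K = 6.524e-06.
The Archard volume V = K·W·L/H = 6.524e-06 · 129.2 · 5.393 / 1.163e+09 = 3.909e-12 m³.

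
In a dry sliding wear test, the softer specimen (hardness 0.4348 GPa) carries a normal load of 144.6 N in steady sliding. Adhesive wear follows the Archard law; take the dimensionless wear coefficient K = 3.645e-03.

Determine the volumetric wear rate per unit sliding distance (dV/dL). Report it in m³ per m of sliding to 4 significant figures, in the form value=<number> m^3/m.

The intermediates are displayed rounded. All working math holds full precision, and rounded just once to four significant figures.
Convert: Hardness H = 0.4348 GPa = 4.348e+08 Pa.
Collected in SI base units: W = 144.6 N, H = 4.348e+08 Pa, K = 3.645e-03.
The wear rate dV/dL = K·W/H, per unit distance: 3.645e-03 · 144.6 / 4.348e+08 = 1.212e-09 m³/m.

value=1.212e-09 m^3/m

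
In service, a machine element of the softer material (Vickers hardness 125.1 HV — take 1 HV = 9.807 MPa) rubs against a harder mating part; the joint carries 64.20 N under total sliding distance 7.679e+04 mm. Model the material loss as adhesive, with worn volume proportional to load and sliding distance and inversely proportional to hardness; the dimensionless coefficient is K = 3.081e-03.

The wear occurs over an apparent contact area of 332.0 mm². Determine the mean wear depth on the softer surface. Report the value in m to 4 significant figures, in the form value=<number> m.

value=3.729e-05 m

All arithmetic carries full precision; the intermediates are shown rounded — rounded just once, at 4 significant figures.
Distance covered L = 7.679e+04 mm = 76.79 m.
Hardness H = 125.1 HV × 9.807 MPa/HV = 1227 MPa = 1.227e+09 Pa.
Contact area A = 332.0 mm² = 3.320e-04 m².
Restated in SI base units: W = 64.20 N, H = 1.227e+09 Pa, K = 3.081e-03.
Archard relation: V = K·W·L/H = 3.081e-03 · 64.20 · 76.79 / 1.227e+09 = 1.238e-08 m³.
Wear depth h = V/A = 1.238e-08 / 3.320e-04 = 3.729e-05 m.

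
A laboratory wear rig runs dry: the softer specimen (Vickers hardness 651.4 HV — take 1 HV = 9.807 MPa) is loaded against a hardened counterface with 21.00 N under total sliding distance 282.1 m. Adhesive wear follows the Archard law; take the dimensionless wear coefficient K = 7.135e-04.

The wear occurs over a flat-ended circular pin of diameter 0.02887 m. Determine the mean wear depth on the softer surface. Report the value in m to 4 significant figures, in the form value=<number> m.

value=1.011e-06 m

Intermediate values are displayed rounded. All working math maintains exact precision, and one last rounding, at four significant digits.
Convert: Hardness H = 651.4 HV × 9.807 MPa/HV = 6388 MPa = 6.388e+09 Pa.
Convert: Contact area A = π·d²/4 = π·(0.02887 m)²/4 = 6.546e-04 m².
In SI base units: W = 21.00 N, H = 6.388e+09 Pa, K = 7.135e-04.
Wear volume V = K·W·L/H = 7.135e-04 · 21.00 · 282.1 / 6.388e+09 = 6.617e-10 m³.
Depth h = V/A = 6.617e-10 / 6.546e-04 = 1.011e-06 m.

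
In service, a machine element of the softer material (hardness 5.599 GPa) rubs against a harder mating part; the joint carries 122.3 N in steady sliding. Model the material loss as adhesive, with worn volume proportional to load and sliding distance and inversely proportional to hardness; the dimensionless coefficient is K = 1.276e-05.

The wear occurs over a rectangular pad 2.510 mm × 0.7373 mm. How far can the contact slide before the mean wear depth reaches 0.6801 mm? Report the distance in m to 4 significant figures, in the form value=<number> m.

Each operation keeps full precision, and printed values are rounded; one last rounding: four significant figures.
Convert: Hardness H = 5.599 GPa = 5.599e+09 Pa.
Convert: Pad sides 2.510 mm × 0.7373 mm = 2.510e-03 m × 7.373e-04 m. Contact area A = 2.510e-03 m × 7.373e-04 m = 1.851e-06 m².
Convert: Depth limit h_lim = 0.6801 mm = 6.801e-04 m.
In SI base units, W = 122.3 N, H = 5.599e+09 Pa, K = 1.276e-05.
Permissible volume V_lim = h_lim·A = 6.801e-04 · 1.851e-06 = 1.259e-09 m³.
Thus life L = V_lim·H/(K·W) = 1.259e-09 · 5.599e+09 / (1.276e-05 · 122.3) = 4516 m.

value=4516 m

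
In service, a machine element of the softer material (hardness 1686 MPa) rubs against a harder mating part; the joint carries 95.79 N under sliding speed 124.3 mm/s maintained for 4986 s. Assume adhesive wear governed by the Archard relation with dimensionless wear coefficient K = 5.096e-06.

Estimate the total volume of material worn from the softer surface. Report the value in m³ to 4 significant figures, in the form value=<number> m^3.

Printed values are rounded, and all working math maintains exact precision; one last rounding, at four significant digits.
Convert: Sliding speed v = 124.3 mm/s = 0.1243 m/s. Path length L = v·t = 0.1243 m/s × 4986 s = 619.8 m.
Convert: Hardness H = 1686 MPa = 1.686e+09 Pa.
Restated in SI base units: W = 95.79 N, H = 1.686e+09 Pa, K = 5.096e-06.
Volume removed: V = K·W·L/H = 5.096e-06 · 95.79 · 619.8 / 1.686e+09 = 1.794e-10 m³.

value=1.794e-10 m^3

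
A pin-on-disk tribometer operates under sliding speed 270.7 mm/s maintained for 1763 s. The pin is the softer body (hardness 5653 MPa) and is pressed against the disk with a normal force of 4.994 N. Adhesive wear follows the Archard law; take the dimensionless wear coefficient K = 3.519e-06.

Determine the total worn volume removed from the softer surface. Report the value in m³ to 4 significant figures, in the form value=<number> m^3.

Quoted intermediates are rounded; each operation holds full float precision; rounded once at the end to four significant figures.
Sliding speed v = 270.7 mm/s = 0.2707 m/s. Distance L = v·t = 0.2707 m/s × 1763 s = 477.2 m.
Hardness H = 5653 MPa = 5.653e+09 Pa.
Restated in SI base units: W = 4.994 N, H = 5.653e+09 Pa, K = 3.519e-06.
The Archard volume V = K·W·L/H = 3.519e-06 · 4.994 · 477.2 / 5.653e+09 = 1.484e-12 m³.

value=1.484e-12 m^3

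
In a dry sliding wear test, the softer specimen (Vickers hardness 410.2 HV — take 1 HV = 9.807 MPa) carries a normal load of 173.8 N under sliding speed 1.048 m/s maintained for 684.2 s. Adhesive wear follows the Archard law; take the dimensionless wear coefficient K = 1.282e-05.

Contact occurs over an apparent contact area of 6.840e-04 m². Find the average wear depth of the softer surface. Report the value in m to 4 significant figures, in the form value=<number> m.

Displayed values are rounded, and all arithmetic runs at full precision, and rounded once at the end: four significant digits.
Path length L = v·t = 1.048 m/s × 684.2 s = 717.0 m.
Hardness H = 410.2 HV × 9.807 MPa/HV = 4023 MPa = 4.023e+09 Pa.
SI base units throughout: W = 173.8 N, H = 4.023e+09 Pa, K = 1.282e-05.
Archard relation: V = K·W·L/H = 1.282e-05 · 173.8 · 717.0 / 4.023e+09 = 3.971e-10 m³.
Average depth h = V/A = 3.971e-10 / 6.840e-04 = 5.806e-07 m.

value=5.806e-07 m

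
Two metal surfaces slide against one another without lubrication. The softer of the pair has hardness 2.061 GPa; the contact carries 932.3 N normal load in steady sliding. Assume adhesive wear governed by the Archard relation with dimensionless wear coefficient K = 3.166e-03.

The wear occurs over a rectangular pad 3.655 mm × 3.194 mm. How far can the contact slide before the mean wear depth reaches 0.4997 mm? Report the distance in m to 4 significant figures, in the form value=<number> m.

The algebra maintains full float precision, and the intermediates appear rounded, and a single final rounding, at four significant digits.
Hardness H = 2.061 GPa = 2.061e+09 Pa.
Pad sides 3.655 mm × 3.194 mm = 0.003655 m × 0.003194 m. Contact area A = 0.003655 m × 0.003194 m = 1.167e-05 m².
Depth limit h_lim = 0.4997 mm = 4.997e-04 m.
Working in SI base units: W = 932.3 N, H = 2.061e+09 Pa, K = 3.166e-03.
Limit volume V_lim = h_lim·A = 4.997e-04 · 1.167e-05 = 5.834e-09 m³.
So the life L = V_lim·H/(K·W) = 5.834e-09 · 2.061e+09 / (3.166e-03 · 932.3) = 4.073 m.

value=4.073 m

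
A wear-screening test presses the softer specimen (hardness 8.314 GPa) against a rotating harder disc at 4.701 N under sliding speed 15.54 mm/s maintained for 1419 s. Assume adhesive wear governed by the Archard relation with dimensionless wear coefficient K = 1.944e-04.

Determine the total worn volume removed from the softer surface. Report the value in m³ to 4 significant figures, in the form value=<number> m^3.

value=2.424e-12 m^3

The algebra keeps full precision; the intermediates appear rounded — a single final rounding to four significant digits.
Convert: Sliding speed v = 15.54 mm/s = 0.01554 m/s. Distance covered L = v·t = 0.01554 m/s × 1419 s = 22.05 m.
Convert: Hardness H = 8.314 GPa = 8.314e+09 Pa.
Working in SI base units: W = 4.701 N, H = 8.314e+09 Pa, K = 1.944e-04.
Archard volume V = K·W·L/H = 1.944e-04 · 4.701 · 22.05 / 8.314e+09 = 2.424e-12 m³.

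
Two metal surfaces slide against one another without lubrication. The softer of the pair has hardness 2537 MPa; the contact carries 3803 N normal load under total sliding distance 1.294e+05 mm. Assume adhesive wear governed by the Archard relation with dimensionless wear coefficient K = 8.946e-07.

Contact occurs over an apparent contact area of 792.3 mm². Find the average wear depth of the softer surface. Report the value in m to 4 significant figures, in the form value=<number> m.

value=2.190e-07 m

All working math runs at full precision. Intermediates are shown rounded; one last rounding to 4 significant figures.
Convert: Distance L = 1.294e+05 mm = 129.4 m.
Convert: Hardness H = 2537 MPa = 2.537e+09 Pa.
Convert: Contact area A = 792.3 mm² = 7.923e-04 m².
In SI base units, W = 3803 N, H = 2.537e+09 Pa, K = 8.946e-07.
By Archard's law, V = K·W·L/H = 8.946e-07 · 3803 · 129.4 / 2.537e+09 = 1.735e-10 m³.
Wear depth h = V/A = 1.735e-10 / 7.923e-04 = 2.190e-07 m.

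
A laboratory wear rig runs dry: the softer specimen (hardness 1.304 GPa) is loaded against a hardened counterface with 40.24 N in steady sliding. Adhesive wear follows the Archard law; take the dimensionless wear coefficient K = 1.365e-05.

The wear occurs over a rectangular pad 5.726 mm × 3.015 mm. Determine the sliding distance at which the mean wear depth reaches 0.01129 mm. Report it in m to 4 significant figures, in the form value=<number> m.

The intermediates are printed rounded — each operation maintains exact precision — one final rounding, at four significant figures.
Convert: Hardness H = 1.304 GPa = 1.304e+09 Pa.
Convert: Pad sides 5.726 mm × 3.015 mm = 0.005726 m × 0.003015 m. Contact area A = 0.005726 m × 0.003015 m = 1.726e-05 m².
Convert: Depth limit h_lim = 0.01129 mm = 1.129e-05 m.
As SI base values: W = 40.24 N, H = 1.304e+09 Pa, K = 1.365e-05.
Limit volume V_lim = h_lim·A = 1.129e-05 · 1.726e-05 = 1.949e-10 m³.
Sliding life L = V_lim·H/(K·W) = 1.949e-10 · 1.304e+09 / (1.365e-05 · 40.24) = 462.7 m.

value=462.7 m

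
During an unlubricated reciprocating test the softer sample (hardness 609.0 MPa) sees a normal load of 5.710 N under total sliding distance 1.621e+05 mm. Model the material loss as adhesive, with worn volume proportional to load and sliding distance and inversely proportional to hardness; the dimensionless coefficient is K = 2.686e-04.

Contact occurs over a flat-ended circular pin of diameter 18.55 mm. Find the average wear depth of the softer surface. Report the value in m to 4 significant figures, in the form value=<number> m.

value=1.511e-06 m

The algebra carries exact precision. Intermediate values appear rounded, and a single final rounding, at four significant figures.
Path length L = 1.621e+05 mm = 162.1 m.
Hardness H = 609.0 MPa = 6.090e+08 Pa.
Pin diameter d = 18.55 mm = 0.01855 m. Contact area A = π·d²/4 = π·(0.01855 m)²/4 = 2.703e-04 m².
In SI base units: W = 5.710 N, H = 6.090e+08 Pa, K = 2.686e-04.
Worn volume V = K·W·L/H = 2.686e-04 · 5.710 · 162.1 / 6.090e+08 = 4.082e-10 m³.
Wear depth h = V/A = 4.082e-10 / 2.703e-04 = 1.511e-06 m.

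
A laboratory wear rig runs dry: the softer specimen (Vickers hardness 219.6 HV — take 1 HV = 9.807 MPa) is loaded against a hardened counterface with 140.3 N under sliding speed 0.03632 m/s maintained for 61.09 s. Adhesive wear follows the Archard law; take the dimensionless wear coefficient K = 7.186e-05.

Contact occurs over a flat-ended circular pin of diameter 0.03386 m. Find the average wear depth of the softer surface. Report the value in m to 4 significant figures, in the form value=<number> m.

All working math carries exact precision — the intermediates are shown rounded; a lone final rounding to 4 significant figures.
Convert: Distance L = v·t = 0.03632 m/s × 61.09 s = 2.219 m.
Convert: Hardness H = 219.6 HV × 9.807 MPa/HV = 2154 MPa = 2.154e+09 Pa.
Convert: Contact area A = π·d²/4 = π·(0.03386 m)²/4 = 9.005e-04 m².
In SI base units: W = 140.3 N, H = 2.154e+09 Pa, K = 7.186e-05.
Wear volume V = K·W·L/H = 7.186e-05 · 140.3 · 2.219 / 2.154e+09 = 1.039e-11 m³.
Average depth h = V/A = 1.039e-11 / 9.005e-04 = 1.154e-08 m.

value=1.154e-08 m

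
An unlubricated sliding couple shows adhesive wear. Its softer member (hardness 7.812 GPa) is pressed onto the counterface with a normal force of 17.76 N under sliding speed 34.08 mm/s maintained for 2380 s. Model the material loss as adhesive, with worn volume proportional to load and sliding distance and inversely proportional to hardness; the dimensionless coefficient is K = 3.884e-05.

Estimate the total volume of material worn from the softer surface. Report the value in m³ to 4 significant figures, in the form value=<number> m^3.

value=7.162e-12 m^3

Intermediates appear rounded. The algebra keeps full float precision. Rounded once at the end, at 4 significant figures.
Sliding speed v = 34.08 mm/s = 0.03408 m/s. Sliding distance L = v·t = 0.03408 m/s × 2380 s = 81.11 m.
Hardness H = 7.812 GPa = 7.812e+09 Pa.
Restated in SI base units: W = 17.76 N, H = 7.812e+09 Pa, K = 3.884e-05.
By Archard's law, V = K·W·L/H = 3.884e-05 · 17.76 · 81.11 / 7.812e+09 = 7.162e-12 m³.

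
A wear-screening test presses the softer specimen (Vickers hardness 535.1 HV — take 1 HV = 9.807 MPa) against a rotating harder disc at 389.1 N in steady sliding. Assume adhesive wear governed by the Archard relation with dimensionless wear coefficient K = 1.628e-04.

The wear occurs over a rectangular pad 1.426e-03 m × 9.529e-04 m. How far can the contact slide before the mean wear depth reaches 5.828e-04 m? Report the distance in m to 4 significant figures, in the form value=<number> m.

value=65.61 m

Displayed values are rounded — every step carries full precision — one final rounding: 4 significant figures.
Hardness H = 535.1 HV × 9.807 MPa/HV = 5248 MPa = 5.248e+09 Pa.
Contact area A = 1.426e-03 m × 9.529e-04 m = 1.359e-06 m².
As SI base values: W = 389.1 N, H = 5.248e+09 Pa, K = 1.628e-04.
At the depth limit, V_lim = h_lim·A = 5.828e-04 · 1.359e-06 = 7.919e-10 m³.
Life L = V_lim·H/(K·W) = 7.919e-10 · 5.248e+09 / (1.628e-04 · 389.1) = 65.61 m.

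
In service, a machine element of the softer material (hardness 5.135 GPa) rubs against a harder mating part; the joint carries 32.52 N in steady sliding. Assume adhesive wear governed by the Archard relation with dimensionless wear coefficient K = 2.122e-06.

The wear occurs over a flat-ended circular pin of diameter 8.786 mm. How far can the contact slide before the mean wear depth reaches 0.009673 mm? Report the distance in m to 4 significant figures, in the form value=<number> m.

Intermediates are shown rounded — all working math holds full precision, and rounded just once, at 4 significant figures.
Convert: Hardness H = 5.135 GPa = 5.135e+09 Pa.
Convert: Pin diameter d = 8.786 mm = 0.008786 m. Contact area A = π·d²/4 = π·(0.008786 m)²/4 = 6.063e-05 m².
Convert: Depth limit h_lim = 0.009673 mm = 9.673e-06 m.
Restated in SI base units: W = 32.52 N, H = 5.135e+09 Pa, K = 2.122e-06.
At the depth limit, V_lim = h_lim·A = 9.673e-06 · 6.063e-05 = 5.865e-10 m³.
Sliding life L = V_lim·H/(K·W) = 5.865e-10 · 5.135e+09 / (2.122e-06 · 32.52) = 4.364e+04 m.

value=4.364e+04 m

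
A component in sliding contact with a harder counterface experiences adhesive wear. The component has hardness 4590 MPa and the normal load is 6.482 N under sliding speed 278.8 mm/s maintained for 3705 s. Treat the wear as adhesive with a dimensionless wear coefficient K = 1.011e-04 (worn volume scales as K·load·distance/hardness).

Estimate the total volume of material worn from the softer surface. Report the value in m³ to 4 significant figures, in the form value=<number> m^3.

value=1.475e-10 m^3

Intermediate values appear rounded, and each operation keeps exact precision — a single final rounding: 4 significant digits.
Sliding speed v = 278.8 mm/s = 0.2788 m/s. Total distance L = v·t = 0.2788 m/s × 3705 s = 1033 m.
Hardness H = 4590 MPa = 4.590e+09 Pa.
SI base units throughout: W = 6.482 N, H = 4.590e+09 Pa, K = 1.011e-04.
The Archard volume V = K·W·L/H = 1.011e-04 · 6.482 · 1033 / 4.590e+09 = 1.475e-10 m³.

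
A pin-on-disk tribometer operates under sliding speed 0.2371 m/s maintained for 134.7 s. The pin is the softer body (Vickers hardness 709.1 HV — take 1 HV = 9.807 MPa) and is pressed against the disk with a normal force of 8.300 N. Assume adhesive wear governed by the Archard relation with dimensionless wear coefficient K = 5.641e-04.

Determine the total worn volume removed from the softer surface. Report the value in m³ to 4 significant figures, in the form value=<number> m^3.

Each operation keeps full precision, and intermediates are displayed rounded. Rounded once at the end, at four significant figures.
Path length L = v·t = 0.2371 m/s × 134.7 s = 31.94 m.
Hardness H = 709.1 HV × 9.807 MPa/HV = 6954 MPa = 6.954e+09 Pa.
Restated in SI base units: W = 8.300 N, H = 6.954e+09 Pa, K = 5.641e-04.
Volume removed: V = K·W·L/H = 5.641e-04 · 8.300 · 31.94 / 6.954e+09 = 2.150e-11 m³.

value=2.150e-11 m^3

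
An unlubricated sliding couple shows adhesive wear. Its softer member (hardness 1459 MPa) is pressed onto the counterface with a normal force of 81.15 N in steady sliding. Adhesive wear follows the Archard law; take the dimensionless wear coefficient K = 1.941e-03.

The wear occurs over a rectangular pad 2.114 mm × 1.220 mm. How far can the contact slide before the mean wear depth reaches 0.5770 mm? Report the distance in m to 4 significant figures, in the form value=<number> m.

Quoted intermediates are rounded. Each operation carries full precision — one last rounding: four significant figures.
Convert: Hardness H = 1459 MPa = 1.459e+09 Pa.
Convert: Pad sides 2.114 mm × 1.220 mm = 0.002114 m × 0.001220 m. Contact area A = 0.002114 m × 0.001220 m = 2.579e-06 m².
Convert: Depth limit h_lim = 0.5770 mm = 5.770e-04 m.
As SI base values: W = 81.15 N, H = 1.459e+09 Pa, K = 1.941e-03.
At the depth limit, V_lim = h_lim·A = 5.770e-04 · 2.579e-06 = 1.488e-09 m³.
Sliding life L = V_lim·H/(K·W) = 1.488e-09 · 1.459e+09 / (1.941e-03 · 81.15) = 13.78 m.

value=13.78 m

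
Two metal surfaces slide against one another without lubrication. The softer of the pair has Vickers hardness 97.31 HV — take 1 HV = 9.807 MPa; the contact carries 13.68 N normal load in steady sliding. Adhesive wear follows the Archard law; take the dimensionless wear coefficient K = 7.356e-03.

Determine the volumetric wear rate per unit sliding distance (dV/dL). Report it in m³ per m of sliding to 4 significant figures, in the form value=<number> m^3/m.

value=1.054e-10 m^3/m

Quoted intermediates are rounded. Every step keeps full precision; rounded just once: 4 significant digits.
Hardness H = 97.31 HV × 9.807 MPa/HV = 954.3 MPa = 9.543e+08 Pa.
Collected in SI base units: W = 13.68 N, H = 9.543e+08 Pa, K = 7.356e-03.
Volumetric rate dV/dL = K·W/H (independent of L): 7.356e-03 · 13.68 / 9.543e+08 = 1.054e-10 m³/m.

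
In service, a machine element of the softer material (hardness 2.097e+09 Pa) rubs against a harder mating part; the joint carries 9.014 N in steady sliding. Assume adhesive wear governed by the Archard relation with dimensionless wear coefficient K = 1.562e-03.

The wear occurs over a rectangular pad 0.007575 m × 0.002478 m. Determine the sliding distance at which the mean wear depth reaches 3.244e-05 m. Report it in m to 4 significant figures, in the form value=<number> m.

Every step carries full precision — the intermediates are printed rounded — a single final rounding to 4 significant figures.
Convert: Contact area A = 0.007575 m × 0.002478 m = 1.877e-05 m².
In SI base units: W = 9.014 N, H = 2.097e+09 Pa, K = 1.562e-03.
Permissible volume V_lim = h_lim·A = 3.244e-05 · 1.877e-05 = 6.089e-10 m³.
Life L = V_lim·H/(K·W) = 6.089e-10 · 2.097e+09 / (1.562e-03 · 9.014) = 90.69 m.

value=90.69 m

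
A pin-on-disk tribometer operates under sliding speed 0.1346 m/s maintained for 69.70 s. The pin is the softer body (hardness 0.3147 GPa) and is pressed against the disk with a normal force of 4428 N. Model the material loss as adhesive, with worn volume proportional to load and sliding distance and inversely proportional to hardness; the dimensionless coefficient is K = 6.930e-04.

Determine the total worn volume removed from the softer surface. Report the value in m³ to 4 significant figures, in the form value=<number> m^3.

value=9.148e-08 m^3

Every step keeps exact precision — the intermediates appear rounded. Rounded once at the end to four significant digits.
Sliding distance L = v·t = 0.1346 m/s × 69.70 s = 9.382 m.
Hardness H = 0.3147 GPa = 3.147e+08 Pa.
In SI base units, W = 4428 N, H = 3.147e+08 Pa, K = 6.930e-04.
Archard relation: V = K·W·L/H = 6.930e-04 · 4428 · 9.382 / 3.147e+08 = 9.148e-08 m³.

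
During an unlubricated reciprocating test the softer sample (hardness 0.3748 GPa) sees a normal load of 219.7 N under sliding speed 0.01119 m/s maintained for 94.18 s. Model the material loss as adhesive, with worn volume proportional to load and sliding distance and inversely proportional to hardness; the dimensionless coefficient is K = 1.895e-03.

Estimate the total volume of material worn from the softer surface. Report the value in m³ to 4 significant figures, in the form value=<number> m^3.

The algebra maintains full float precision. Intermediate values are displayed rounded, and rounded once at the end, at 4 significant digits.
Sliding distance L = v·t = 0.01119 m/s × 94.18 s = 1.054 m.
Hardness H = 0.3748 GPa = 3.748e+08 Pa.
SI base units throughout: W = 219.7 N, H = 3.748e+08 Pa, K = 1.895e-03.
Archard volume V = K·W·L/H = 1.895e-03 · 219.7 · 1.054 / 3.748e+08 = 1.171e-09 m³.

value=1.171e-09 m^3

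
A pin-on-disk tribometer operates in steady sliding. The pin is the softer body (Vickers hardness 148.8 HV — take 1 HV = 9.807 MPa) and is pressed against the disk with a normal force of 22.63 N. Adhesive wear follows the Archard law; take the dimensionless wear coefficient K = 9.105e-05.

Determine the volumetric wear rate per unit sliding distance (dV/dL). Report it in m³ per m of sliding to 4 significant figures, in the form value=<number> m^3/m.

Intermediate values are shown rounded — the computation maintains exact precision — a lone final rounding: four significant figures.
Hardness H = 148.8 HV × 9.807 MPa/HV = 1459 MPa = 1.459e+09 Pa.
In SI base units, W = 22.63 N, H = 1.459e+09 Pa, K = 9.105e-05.
Rate of wear dV/dL = K·W/H (no L dependence): 9.105e-05 · 22.63 / 1.459e+09 = 1.412e-12 m³/m.

value=1.412e-12 m^3/m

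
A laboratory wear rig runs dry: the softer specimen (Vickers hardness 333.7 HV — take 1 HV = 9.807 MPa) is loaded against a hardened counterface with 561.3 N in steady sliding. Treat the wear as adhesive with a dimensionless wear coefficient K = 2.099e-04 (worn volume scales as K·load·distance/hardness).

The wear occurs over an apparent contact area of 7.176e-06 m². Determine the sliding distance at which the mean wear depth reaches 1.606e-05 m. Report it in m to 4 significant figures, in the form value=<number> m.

Quoted intermediates are rounded — each operation runs at full float precision, and a single final rounding, at four significant figures.
Convert: Hardness H = 333.7 HV × 9.807 MPa/HV = 3273 MPa = 3.273e+09 Pa.
Collected in SI base units: W = 561.3 N, H = 3.273e+09 Pa, K = 2.099e-04.
Permissible volume V_lim = h_lim·A = 1.606e-05 · 7.176e-06 = 1.152e-10 m³.
So the life L = V_lim·H/(K·W) = 1.152e-10 · 3.273e+09 / (2.099e-04 · 561.3) = 3.201 m.

value=3.201 m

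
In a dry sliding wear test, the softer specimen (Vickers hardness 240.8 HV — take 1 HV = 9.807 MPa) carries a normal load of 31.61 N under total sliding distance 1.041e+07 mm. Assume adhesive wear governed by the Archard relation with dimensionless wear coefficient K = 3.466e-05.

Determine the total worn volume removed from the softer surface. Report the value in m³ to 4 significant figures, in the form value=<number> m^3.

The intermediates are printed rounded; all working math keeps exact precision; a single final rounding to 4 significant figures.
Convert: The distance L = 1.041e+07 mm = 1.041e+04 m.
Convert: Hardness H = 240.8 HV × 9.807 MPa/HV = 2362 MPa = 2.362e+09 Pa.
As SI base values: W = 31.61 N, H = 2.362e+09 Pa, K = 3.466e-05.
Archard volume V = K·W·L/H = 3.466e-05 · 31.61 · 1.041e+04 / 2.362e+09 = 4.830e-09 m³.

value=4.830e-09 m^3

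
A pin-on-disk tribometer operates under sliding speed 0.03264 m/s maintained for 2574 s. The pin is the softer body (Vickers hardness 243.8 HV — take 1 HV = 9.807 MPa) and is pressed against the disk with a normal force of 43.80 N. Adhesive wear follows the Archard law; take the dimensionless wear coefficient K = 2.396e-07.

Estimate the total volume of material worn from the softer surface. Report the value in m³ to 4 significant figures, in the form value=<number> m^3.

value=3.688e-13 m^3

Every step runs at exact precision. Intermediates appear rounded, and a lone final rounding to four significant figures.
Total distance L = v·t = 0.03264 m/s × 2574 s = 84.02 m.
Hardness H = 243.8 HV × 9.807 MPa/HV = 2391 MPa = 2.391e+09 Pa.
In SI base units: W = 43.80 N, H = 2.391e+09 Pa, K = 2.396e-07.
Archard relation: V = K·W·L/H = 2.396e-07 · 43.80 · 84.02 / 2.391e+09 = 3.688e-13 m³.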